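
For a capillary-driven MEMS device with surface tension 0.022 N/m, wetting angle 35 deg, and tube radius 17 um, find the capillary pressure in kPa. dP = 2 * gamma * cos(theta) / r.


Step 1: cos(35 deg) = 0.8192
Step 2: Convert r to m: r = 17e-6 m
Step 3: dP = 2 * 0.022 * 0.8192 / 17e-6 = 2120.3 Pa
Step 4: Convert Pa to kPa (divide by 1000).
dP = 2.12 kPa


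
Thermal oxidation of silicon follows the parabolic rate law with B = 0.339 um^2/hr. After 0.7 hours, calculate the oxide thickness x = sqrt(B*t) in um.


Step 1: Compute B*t = 0.339 * 0.7 = 0.2373
Step 2: x = sqrt(0.2373)
x = 0.487 um


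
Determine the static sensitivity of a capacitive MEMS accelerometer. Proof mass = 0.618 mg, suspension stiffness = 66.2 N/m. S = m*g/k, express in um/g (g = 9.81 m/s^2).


Step 1: Convert mass: m = 0.618 mg = 6.18e-07 kg
Step 2: S = m * g / k = 6.18e-07 * 9.81 / 66.2
Step 3: S = 9.16e-08 m/g
Step 4: Convert to um/g: S = 0.092 um/g


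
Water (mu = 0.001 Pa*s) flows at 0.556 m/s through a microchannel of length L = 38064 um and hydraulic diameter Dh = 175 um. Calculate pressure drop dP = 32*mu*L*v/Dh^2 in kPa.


Step 1: Convert to SI: L = 38064e-6 m, Dh = 175e-6 m
Step 2: dP = 32 * 0.001 * 38064e-6 * 0.556 / (175e-6)^2
Step 3: dP = 22113.79 Pa
Step 4: Convert to kPa: dP = 22.11 kPa


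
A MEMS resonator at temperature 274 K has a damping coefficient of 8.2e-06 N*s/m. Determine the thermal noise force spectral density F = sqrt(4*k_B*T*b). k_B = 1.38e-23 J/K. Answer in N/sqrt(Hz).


Step 1: Compute 4 * k_B * T * b
= 4 * 1.38e-23 * 274 * 8.2e-06
= 1.2402e-25 N^2/Hz
Step 2: F_noise = sqrt(1.2402e-25)
F_noise = 3.52e-13 N/sqrt(Hz)


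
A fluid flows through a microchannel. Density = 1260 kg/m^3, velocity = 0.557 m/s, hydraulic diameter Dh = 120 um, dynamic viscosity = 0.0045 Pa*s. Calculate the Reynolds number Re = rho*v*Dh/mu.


Step 1: Convert Dh to meters: Dh = 120e-6 m
Step 2: Re = rho * v * Dh / mu
Re = 1260 * 0.557 * 120e-6 / 0.0045
Re = 18.715


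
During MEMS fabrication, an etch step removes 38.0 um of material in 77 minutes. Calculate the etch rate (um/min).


Step 1: Etch rate = depth / time
Step 2: rate = 38.0 / 77
rate = 0.494 um/min


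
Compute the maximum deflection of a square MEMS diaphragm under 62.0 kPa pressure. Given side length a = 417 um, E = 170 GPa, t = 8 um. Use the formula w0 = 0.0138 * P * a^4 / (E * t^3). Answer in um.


Step 1: Convert pressure to compatible units (E is in GPa, so P in GPa).
P = 62.0 kPa = 62.0e-6 GPa
Step 2: Compute numerator: 0.0138 * P * a^4.
a^4 = 417^4 = 30237384321
numerator = 0.0138 * 62.0e-6 * 30237384321 = 2.58711e+04
Step 3: Compute denominator: E * t^3 = 170 * 8^3 = 87040
Step 4: w0 = numerator / denominator = 2.58711e+04 / 87040 = 0.2972 um


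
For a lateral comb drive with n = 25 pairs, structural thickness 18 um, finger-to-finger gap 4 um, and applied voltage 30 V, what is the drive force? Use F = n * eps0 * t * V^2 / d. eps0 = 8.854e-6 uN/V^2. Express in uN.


Step 1: Parameters: n=25, eps0=8.854e-6 uN/V^2, t=18 um, V=30 V, d=4 um
Step 2: V^2 = 900
Step 3: F = 25 * 8.854e-6 * 18 * 900 / 4
F = 0.896 uN


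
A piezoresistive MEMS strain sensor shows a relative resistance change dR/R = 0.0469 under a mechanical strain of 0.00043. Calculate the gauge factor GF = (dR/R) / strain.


Step 1: Identify values.
dR/R = 0.0469, strain = 0.00043
Step 2: GF = (dR/R) / strain = 0.0469 / 0.00043
GF = 109.1


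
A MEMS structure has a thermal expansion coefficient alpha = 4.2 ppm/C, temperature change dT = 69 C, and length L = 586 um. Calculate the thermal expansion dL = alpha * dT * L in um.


Step 1: Convert CTE: alpha = 4.2 ppm/C = 4.2e-6 /C
Step 2: dL = 4.2e-6 * 69 * 586
dL = 0.1698 um


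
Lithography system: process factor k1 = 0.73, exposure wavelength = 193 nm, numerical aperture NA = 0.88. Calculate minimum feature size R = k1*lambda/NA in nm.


Step 1: Identify values: k1 = 0.73, lambda = 193 nm, NA = 0.88
Step 2: R = k1 * lambda / NA
R = 0.73 * 193 / 0.88
R = 160.1 nm


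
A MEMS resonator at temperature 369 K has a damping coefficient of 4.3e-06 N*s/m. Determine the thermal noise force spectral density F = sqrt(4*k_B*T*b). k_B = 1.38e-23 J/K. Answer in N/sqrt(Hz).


Step 1: Compute 4 * k_B * T * b
= 4 * 1.38e-23 * 369 * 4.3e-06
= 8.7586e-26 N^2/Hz
Step 2: F_noise = sqrt(8.7586e-26)
F_noise = 2.96e-13 N/sqrt(Hz)


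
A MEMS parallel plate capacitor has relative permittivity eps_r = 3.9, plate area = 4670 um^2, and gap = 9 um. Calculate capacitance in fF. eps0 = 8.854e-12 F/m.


Step 1: Convert area to m^2: A = 4670e-12 m^2
Step 2: Convert gap to m: d = 9e-6 m
Step 3: C = eps0 * eps_r * A / d
C = 8.854e-12 * 3.9 * 4670e-12 / 9e-6
Step 4: Convert to fF (multiply by 1e15).
C = 17.92 fF


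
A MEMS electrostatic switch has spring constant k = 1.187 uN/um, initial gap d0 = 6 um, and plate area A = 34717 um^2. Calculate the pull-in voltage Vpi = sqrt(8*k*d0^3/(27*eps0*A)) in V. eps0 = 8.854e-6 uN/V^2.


Step 1: Compute numerator: 8 * k * d0^3 = 8 * 1.187 * 6^3 = 2051.136
Step 2: Compute denominator: 27 * eps0 * A = 27 * 8.854e-6 * 34717 = 8.299377
Step 3: Vpi = sqrt(2051.136 / 8.299377)
Vpi = 15.72 V


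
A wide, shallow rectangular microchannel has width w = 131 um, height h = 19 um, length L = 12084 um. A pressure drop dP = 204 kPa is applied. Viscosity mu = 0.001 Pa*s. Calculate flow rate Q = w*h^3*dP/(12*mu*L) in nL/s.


Step 1: Convert all dimensions to SI (meters).
w = 131e-6 m, h = 19e-6 m, L = 12084e-6 m, dP = 204e3 Pa
Step 2: Q = w * h^3 * dP / (12 * mu * L)
Q = 131e-6 * (19e-6)^3 * 204e3 / (12 * 0.001 * 12084e-6) = 1.26406761e-09 m^3/s
Step 3: Convert Q from m^3/s to nL/s (1 m^3 = 1e12 nL, so multiply by 1e12).
Q = 1264.068 nL/s


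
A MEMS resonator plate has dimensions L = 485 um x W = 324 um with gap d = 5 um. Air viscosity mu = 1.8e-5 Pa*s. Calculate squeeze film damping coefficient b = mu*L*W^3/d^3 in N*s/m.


Step 1: Convert to SI.
L = 485e-6 m, W = 324e-6 m, d = 5e-6 m
Step 2: W^3 = (324e-6)^3 = 3.40e-11 m^3
Step 3: d^3 = (5e-6)^3 = 1.25e-16 m^3
Step 4: b = 1.8e-5 * 485e-6 * 3.40e-11 / 1.25e-16
b = 2.38e-03 N*s/m


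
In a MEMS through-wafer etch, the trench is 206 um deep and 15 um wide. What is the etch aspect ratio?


Step 1: AR = depth / width
Step 2: AR = 206 / 15
AR = 13.7


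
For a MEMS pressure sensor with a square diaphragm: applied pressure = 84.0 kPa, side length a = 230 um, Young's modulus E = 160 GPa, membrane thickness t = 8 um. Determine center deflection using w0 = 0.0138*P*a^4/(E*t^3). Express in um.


Step 1: Convert pressure to compatible units (E is in GPa, so P in GPa).
P = 84.0 kPa = 84.0e-6 GPa
Step 2: Compute numerator: 0.0138 * P * a^4.
a^4 = 230^4 = 2798410000
numerator = 0.0138 * 84.0e-6 * 2798410000 = 3.2439e+03
Step 3: Compute denominator: E * t^3 = 160 * 8^3 = 81920
Step 4: w0 = numerator / denominator = 3.2439e+03 / 81920 = 0.0396 um


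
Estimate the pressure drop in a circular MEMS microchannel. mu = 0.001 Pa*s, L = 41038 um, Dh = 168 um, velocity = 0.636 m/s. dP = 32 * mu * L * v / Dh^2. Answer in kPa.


Step 1: Convert to SI: L = 41038e-6 m, Dh = 168e-6 m
Step 2: dP = 32 * 0.001 * 41038e-6 * 0.636 / (168e-6)^2
Step 3: dP = 29592.03 Pa
Step 4: Convert to kPa: dP = 29.59 kPa


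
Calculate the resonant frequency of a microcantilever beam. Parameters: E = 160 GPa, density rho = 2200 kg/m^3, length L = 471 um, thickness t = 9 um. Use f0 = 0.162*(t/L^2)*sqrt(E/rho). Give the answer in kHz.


Step 1: Convert units to SI.
t_SI = 9e-6 m, L_SI = 471e-6 m
Step 2: Calculate sqrt(E/rho).
sqrt(160e9 / 2200) = 8528.03 m/s
Step 3: Compute f0.
f0 = 0.162 * 9e-6 / (471e-6)^2 * 8528.03 = 56048.6 Hz = 56.05 kHz


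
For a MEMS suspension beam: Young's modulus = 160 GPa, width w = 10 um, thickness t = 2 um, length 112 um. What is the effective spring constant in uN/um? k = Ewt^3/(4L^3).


Step 1: Convert E to consistent units (1 GPa = 1000 uN/um^2).
E = 160 GPa = 160000 uN/um^2
Step 2: Compute t^3 = 2^3 = 8
Step 3: Compute L^3 = 112^3 = 1404928
Step 4: k = 160000 * 10 * 8 / (4 * 1404928)
k = 2.2777 uN/um


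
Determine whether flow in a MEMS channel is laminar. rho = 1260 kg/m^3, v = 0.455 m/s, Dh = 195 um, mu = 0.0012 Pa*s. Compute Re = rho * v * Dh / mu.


Step 1: Convert Dh to meters: Dh = 195e-6 m
Step 2: Re = rho * v * Dh / mu
Re = 1260 * 0.455 * 195e-6 / 0.0012
Re = 93.161
Since Re = 93.161 is below ~2300, the flow is laminar.


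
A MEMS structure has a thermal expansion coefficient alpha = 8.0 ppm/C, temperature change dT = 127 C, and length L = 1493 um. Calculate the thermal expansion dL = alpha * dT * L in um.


Step 1: Convert CTE: alpha = 8.0 ppm/C = 8.0e-6 /C
Step 2: dL = 8.0e-6 * 127 * 1493
dL = 1.5169 um


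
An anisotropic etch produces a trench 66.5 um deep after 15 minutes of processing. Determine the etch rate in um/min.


Step 1: Etch rate = depth / time
Step 2: rate = 66.5 / 15
rate = 4.433 um/min


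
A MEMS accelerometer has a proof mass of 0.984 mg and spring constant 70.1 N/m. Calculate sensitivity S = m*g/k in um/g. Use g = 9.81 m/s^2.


Step 1: Convert mass: m = 0.984 mg = 9.84e-07 kg
Step 2: S = m * g / k = 9.84e-07 * 9.81 / 70.1
Step 3: S = 1.38e-07 m/g
Step 4: Convert to um/g: S = 0.138 um/g


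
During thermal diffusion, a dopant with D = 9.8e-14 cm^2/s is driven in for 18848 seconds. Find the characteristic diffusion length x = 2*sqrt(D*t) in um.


Step 1: Compute D*t = 9.8e-14 * 18848 = 1.847104e-09 cm^2
Step 2: sqrt(D*t) = 4.298e-05 cm
Step 3: x = 2 * 4.298e-05 cm = 8.596e-05 cm
Step 4: Convert to um (1 cm = 1e4 um): x = 0.86 um


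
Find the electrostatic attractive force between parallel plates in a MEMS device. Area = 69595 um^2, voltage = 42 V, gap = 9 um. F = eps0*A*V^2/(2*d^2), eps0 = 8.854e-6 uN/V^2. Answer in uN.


Step 1: Identify parameters.
eps0 = 8.854e-6 uN/V^2, A = 69595 um^2, V = 42 V, d = 9 um
Step 2: Compute V^2 = 42^2 = 1764
Step 3: Compute d^2 = 9^2 = 81
Step 4: F = 0.5 * 8.854e-6 * 69595 * 1764 / 81
F = 6.71 uN


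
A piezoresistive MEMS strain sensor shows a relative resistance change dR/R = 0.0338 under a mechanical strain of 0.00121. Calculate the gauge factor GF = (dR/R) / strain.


Step 1: Identify values.
dR/R = 0.0338, strain = 0.00121
Step 2: GF = (dR/R) / strain = 0.0338 / 0.00121
GF = 27.9


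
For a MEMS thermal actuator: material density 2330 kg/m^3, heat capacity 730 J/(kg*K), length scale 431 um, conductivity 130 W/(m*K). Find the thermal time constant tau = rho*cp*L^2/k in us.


Step 1: Convert L to m: L = 431e-6 m
Step 2: L^2 = (431e-6)^2 = 1.85761e-07 m^2
Step 3: tau = 2330 * 730 * 1.85761e-07 / 130 = 2.43046835e-03 s
Step 4: Convert to microseconds (multiply by 1e6).
tau = 2430.468 us


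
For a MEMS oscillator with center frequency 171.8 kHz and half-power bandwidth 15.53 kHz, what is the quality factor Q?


Step 1: Q = f0 / bandwidth
Step 2: Q = 171.8 / 15.53
Q = 11.1


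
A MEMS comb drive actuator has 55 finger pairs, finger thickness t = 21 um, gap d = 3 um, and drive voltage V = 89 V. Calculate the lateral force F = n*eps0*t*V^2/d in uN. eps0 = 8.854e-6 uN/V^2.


Step 1: Parameters: n=55, eps0=8.854e-6 uN/V^2, t=21 um, V=89 V, d=3 um
Step 2: V^2 = 7921
Step 3: F = 55 * 8.854e-6 * 21 * 7921 / 3
F = 27.001 uN


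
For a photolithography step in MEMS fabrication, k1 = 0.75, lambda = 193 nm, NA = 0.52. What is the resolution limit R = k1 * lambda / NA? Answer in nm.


Step 1: Identify values: k1 = 0.75, lambda = 193 nm, NA = 0.52
Step 2: R = k1 * lambda / NA
R = 0.75 * 193 / 0.52
R = 278.4 nm


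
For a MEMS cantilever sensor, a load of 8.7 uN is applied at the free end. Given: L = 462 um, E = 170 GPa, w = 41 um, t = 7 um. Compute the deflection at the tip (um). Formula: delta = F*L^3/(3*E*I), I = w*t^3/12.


Step 1: Calculate the second moment of area.
I = w * t^3 / 12 = 41 * 7^3 / 12 = 1171.9167 um^4
Step 2: Convert E to consistent units (1 GPa = 1000 uN/um^2).
E = 170 GPa = 170000 uN/um^2
Step 3: Calculate tip deflection.
delta = F * L^3 / (3 * E * I)
delta = 8.7 * 462^3 / (3 * 170000 * 1171.9167)
delta = 1.4354 um


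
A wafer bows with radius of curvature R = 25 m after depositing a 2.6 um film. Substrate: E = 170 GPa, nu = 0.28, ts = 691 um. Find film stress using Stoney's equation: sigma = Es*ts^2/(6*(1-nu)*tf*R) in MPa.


Step 1: Compute numerator: Es * ts^2 = 170 * 691^2 = 81171770 (GPa*um^2)
Step 2: Compute denominator (R in um): 6*(1-nu)*tf*R = 6*0.72*2.6*25e6 = 280800000.0 (um^2)
Step 3: sigma (GPa) = 81171770 / 280800000.0 = 2.89073e-01 GPa
Step 4: Convert to MPa (x1000): sigma = 289.1 MPa


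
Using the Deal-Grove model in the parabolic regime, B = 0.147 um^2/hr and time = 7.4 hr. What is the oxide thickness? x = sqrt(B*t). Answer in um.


Step 1: Compute B*t = 0.147 * 7.4 = 1.0878
Step 2: x = sqrt(1.0878)
x = 1.043 um


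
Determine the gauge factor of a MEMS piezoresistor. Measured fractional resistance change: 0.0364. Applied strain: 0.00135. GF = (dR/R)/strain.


Step 1: Identify values.
dR/R = 0.0364, strain = 0.00135
Step 2: GF = (dR/R) / strain = 0.0364 / 0.00135
GF = 27.0


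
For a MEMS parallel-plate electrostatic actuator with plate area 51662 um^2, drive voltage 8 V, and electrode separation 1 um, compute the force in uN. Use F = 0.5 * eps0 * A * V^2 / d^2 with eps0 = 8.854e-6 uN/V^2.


Step 1: Identify parameters.
eps0 = 8.854e-6 uN/V^2, A = 51662 um^2, V = 8 V, d = 1 um
Step 2: Compute V^2 = 8^2 = 64
Step 3: Compute d^2 = 1^2 = 1
Step 4: F = 0.5 * 8.854e-6 * 51662 * 64 / 1
F = 14.637 uN


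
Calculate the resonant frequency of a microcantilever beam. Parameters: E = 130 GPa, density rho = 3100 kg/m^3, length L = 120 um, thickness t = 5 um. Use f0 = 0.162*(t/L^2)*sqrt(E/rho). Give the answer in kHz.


Step 1: Convert units to SI.
t_SI = 5e-6 m, L_SI = 120e-6 m
Step 2: Calculate sqrt(E/rho).
sqrt(130e9 / 3100) = 6475.76 m/s
Step 3: Compute f0.
f0 = 0.162 * 5e-6 / (120e-6)^2 * 6475.76 = 364261.5 Hz = 364.26 kHz


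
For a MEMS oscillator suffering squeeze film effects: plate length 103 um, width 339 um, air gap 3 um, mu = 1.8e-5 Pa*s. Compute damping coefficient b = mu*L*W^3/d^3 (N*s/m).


Step 1: Convert to SI.
L = 103e-6 m, W = 339e-6 m, d = 3e-6 m
Step 2: W^3 = (339e-6)^3 = 3.90e-11 m^3
Step 3: d^3 = (3e-6)^3 = 2.70e-17 m^3
Step 4: b = 1.8e-5 * 103e-6 * 3.90e-11 / 2.70e-17
b = 2.68e-03 N*s/m


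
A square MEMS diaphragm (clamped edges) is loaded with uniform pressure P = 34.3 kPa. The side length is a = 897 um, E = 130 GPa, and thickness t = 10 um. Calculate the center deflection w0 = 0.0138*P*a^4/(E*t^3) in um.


Step 1: Convert pressure to compatible units (E is in GPa, so P in GPa).
P = 34.3 kPa = 34.3e-6 GPa
Step 2: Compute numerator: 0.0138 * P * a^4.
a^4 = 897^4 = 647395642881
numerator = 0.0138 * 34.3e-6 * 647395642881 = 3.064383e+05
Step 3: Compute denominator: E * t^3 = 130 * 10^3 = 130000
Step 4: w0 = numerator / denominator = 3.064383e+05 / 130000 = 2.3572 um


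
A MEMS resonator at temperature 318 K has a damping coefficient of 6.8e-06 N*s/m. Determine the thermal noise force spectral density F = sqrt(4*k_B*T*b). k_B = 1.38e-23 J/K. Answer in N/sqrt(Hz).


Step 1: Compute 4 * k_B * T * b
= 4 * 1.38e-23 * 318 * 6.8e-06
= 1.1936e-25 N^2/Hz
Step 2: F_noise = sqrt(1.1936e-25)
F_noise = 3.45e-13 N/sqrt(Hz)


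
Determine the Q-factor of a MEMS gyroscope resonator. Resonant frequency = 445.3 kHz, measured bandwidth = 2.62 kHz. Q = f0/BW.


Step 1: Q = f0 / bandwidth
Step 2: Q = 445.3 / 2.62
Q = 170.0


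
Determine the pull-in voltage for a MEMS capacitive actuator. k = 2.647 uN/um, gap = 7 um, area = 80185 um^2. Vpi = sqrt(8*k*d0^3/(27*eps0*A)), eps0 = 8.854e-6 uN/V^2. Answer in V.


Step 1: Compute numerator: 8 * k * d0^3 = 8 * 2.647 * 7^3 = 7263.368
Step 2: Compute denominator: 27 * eps0 * A = 27 * 8.854e-6 * 80185 = 19.168866
Step 3: Vpi = sqrt(7263.368 / 19.168866)
Vpi = 19.47 V


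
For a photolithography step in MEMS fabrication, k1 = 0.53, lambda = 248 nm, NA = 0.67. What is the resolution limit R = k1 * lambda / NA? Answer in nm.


Step 1: Identify values: k1 = 0.53, lambda = 248 nm, NA = 0.67
Step 2: R = k1 * lambda / NA
R = 0.53 * 248 / 0.67
R = 196.2 nm


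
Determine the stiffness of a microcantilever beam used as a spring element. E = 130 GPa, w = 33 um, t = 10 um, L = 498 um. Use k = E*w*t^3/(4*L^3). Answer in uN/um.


Step 1: Convert E to consistent units (1 GPa = 1000 uN/um^2).
E = 130 GPa = 130000 uN/um^2
Step 2: Compute t^3 = 10^3 = 1000
Step 3: Compute L^3 = 498^3 = 123505992
Step 4: k = 130000 * 33 * 1000 / (4 * 123505992)
k = 8.6838 uN/um


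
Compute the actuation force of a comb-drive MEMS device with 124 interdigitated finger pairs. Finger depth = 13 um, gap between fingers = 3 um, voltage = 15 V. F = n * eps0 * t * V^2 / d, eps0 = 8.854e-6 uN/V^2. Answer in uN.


Step 1: Parameters: n=124, eps0=8.854e-6 uN/V^2, t=13 um, V=15 V, d=3 um
Step 2: V^2 = 225
Step 3: F = 124 * 8.854e-6 * 13 * 225 / 3
F = 1.07 uN


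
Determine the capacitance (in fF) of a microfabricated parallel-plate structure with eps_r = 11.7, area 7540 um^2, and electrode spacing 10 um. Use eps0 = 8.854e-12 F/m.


Step 1: Convert area to m^2: A = 7540e-12 m^2
Step 2: Convert gap to m: d = 10e-6 m
Step 3: C = eps0 * eps_r * A / d
C = 8.854e-12 * 11.7 * 7540e-12 / 10e-6
Step 4: Convert to fF (multiply by 1e15).
C = 78.11 fF


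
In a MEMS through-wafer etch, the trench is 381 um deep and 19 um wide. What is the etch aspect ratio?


Step 1: AR = depth / width
Step 2: AR = 381 / 19
AR = 20.1


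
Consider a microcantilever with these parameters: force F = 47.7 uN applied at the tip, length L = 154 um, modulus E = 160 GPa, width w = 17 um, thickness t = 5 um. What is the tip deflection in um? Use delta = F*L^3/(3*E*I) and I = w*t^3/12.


Step 1: Calculate the second moment of area.
I = w * t^3 / 12 = 17 * 5^3 / 12 = 177.0833 um^4
Step 2: Convert E to consistent units (1 GPa = 1000 uN/um^2).
E = 160 GPa = 160000 uN/um^2
Step 3: Calculate tip deflection.
delta = F * L^3 / (3 * E * I)
delta = 47.7 * 154^3 / (3 * 160000 * 177.0833)
delta = 2.0496 um


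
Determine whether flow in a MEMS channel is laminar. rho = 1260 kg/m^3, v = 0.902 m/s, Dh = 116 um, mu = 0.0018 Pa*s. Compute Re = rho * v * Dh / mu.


Step 1: Convert Dh to meters: Dh = 116e-6 m
Step 2: Re = rho * v * Dh / mu
Re = 1260 * 0.902 * 116e-6 / 0.0018
Re = 73.242
Since Re = 73.242 is below ~2300, the flow is laminar.


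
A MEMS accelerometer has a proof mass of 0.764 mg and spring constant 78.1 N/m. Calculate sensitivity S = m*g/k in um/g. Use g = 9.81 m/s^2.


Step 1: Convert mass: m = 0.764 mg = 7.64e-07 kg
Step 2: S = m * g / k = 7.64e-07 * 9.81 / 78.1
Step 3: S = 9.60e-08 m/g
Step 4: Convert to um/g: S = 0.096 um/g


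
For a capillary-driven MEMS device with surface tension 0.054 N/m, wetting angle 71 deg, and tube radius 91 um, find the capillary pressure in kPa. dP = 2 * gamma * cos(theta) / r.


Step 1: cos(71 deg) = 0.3256
Step 2: Convert r to m: r = 91e-6 m
Step 3: dP = 2 * 0.054 * 0.3256 / 91e-6 = 386.4 Pa
Step 4: Convert Pa to kPa (divide by 1000).
dP = 0.39 kPa


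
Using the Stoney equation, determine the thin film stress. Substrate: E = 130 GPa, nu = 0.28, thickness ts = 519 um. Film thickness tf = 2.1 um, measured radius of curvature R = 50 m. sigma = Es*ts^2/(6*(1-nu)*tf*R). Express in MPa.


Step 1: Compute numerator: Es * ts^2 = 130 * 519^2 = 35016930 (GPa*um^2)
Step 2: Compute denominator (R in um): 6*(1-nu)*tf*R = 6*0.72*2.1*50e6 = 453600000.0 (um^2)
Step 3: sigma (GPa) = 35016930 / 453600000.0 = 7.7198e-02 GPa
Step 4: Convert to MPa (x1000): sigma = 77.2 MPa


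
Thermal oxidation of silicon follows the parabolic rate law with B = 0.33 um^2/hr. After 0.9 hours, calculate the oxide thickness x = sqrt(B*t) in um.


Step 1: Compute B*t = 0.33 * 0.9 = 0.297
Step 2: x = sqrt(0.297)
x = 0.545 um


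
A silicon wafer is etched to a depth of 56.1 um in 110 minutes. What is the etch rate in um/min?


Step 1: Etch rate = depth / time
Step 2: rate = 56.1 / 110
rate = 0.51 um/min


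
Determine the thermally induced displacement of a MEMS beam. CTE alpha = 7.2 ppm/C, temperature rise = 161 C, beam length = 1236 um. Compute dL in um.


Step 1: Convert CTE: alpha = 7.2 ppm/C = 7.2e-6 /C
Step 2: dL = 7.2e-6 * 161 * 1236
dL = 1.4328 um


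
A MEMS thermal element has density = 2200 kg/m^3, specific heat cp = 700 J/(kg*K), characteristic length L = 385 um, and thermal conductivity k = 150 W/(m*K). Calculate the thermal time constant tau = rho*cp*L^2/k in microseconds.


Step 1: Convert L to m: L = 385e-6 m
Step 2: L^2 = (385e-6)^2 = 1.48225e-07 m^2
Step 3: tau = 2200 * 700 * 1.48225e-07 / 150 = 1.52177667e-03 s
Step 4: Convert to microseconds (multiply by 1e6).
tau = 1521.777 us


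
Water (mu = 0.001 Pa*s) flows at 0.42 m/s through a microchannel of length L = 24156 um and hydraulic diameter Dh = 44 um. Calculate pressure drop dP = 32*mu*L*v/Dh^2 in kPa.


Step 1: Convert to SI: L = 24156e-6 m, Dh = 44e-6 m
Step 2: dP = 32 * 0.001 * 24156e-6 * 0.42 / (44e-6)^2
Step 3: dP = 167694.55 Pa
Step 4: Convert to kPa: dP = 167.69 kPa


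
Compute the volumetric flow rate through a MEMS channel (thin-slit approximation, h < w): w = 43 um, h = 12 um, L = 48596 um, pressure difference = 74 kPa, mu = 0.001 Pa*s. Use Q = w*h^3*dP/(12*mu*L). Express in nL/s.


Step 1: Convert all dimensions to SI (meters).
w = 43e-6 m, h = 12e-6 m, L = 48596e-6 m, dP = 74e3 Pa
Step 2: Q = w * h^3 * dP / (12 * mu * L)
Q = 43e-6 * (12e-6)^3 * 74e3 / (12 * 0.001 * 48596e-6) = 9.42892e-12 m^3/s
Step 3: Convert Q from m^3/s to nL/s (1 m^3 = 1e12 nL, so multiply by 1e12).
Q = 9.429 nL/s


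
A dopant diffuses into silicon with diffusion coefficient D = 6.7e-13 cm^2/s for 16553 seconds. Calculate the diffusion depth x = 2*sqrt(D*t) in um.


Step 1: Compute D*t = 6.7e-13 * 16553 = 1.109051e-08 cm^2
Step 2: sqrt(D*t) = 1.05311e-04 cm
Step 3: x = 2 * 1.05311e-04 cm = 2.10622e-04 cm
Step 4: Convert to um (1 cm = 1e4 um): x = 2.106 um


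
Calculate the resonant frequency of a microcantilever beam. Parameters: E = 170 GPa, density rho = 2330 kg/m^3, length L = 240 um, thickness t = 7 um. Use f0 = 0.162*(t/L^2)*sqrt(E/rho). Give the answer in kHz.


Step 1: Convert units to SI.
t_SI = 7e-6 m, L_SI = 240e-6 m
Step 2: Calculate sqrt(E/rho).
sqrt(170e9 / 2330) = 8541.74 m/s
Step 3: Compute f0.
f0 = 0.162 * 7e-6 / (240e-6)^2 * 8541.74 = 168165.5 Hz = 168.17 kHz


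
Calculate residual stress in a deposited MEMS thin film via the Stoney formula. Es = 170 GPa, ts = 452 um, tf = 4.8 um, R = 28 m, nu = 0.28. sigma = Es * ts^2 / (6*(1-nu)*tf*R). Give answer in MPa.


Step 1: Compute numerator: Es * ts^2 = 170 * 452^2 = 34731680 (GPa*um^2)
Step 2: Compute denominator (R in um): 6*(1-nu)*tf*R = 6*0.72*4.8*28e6 = 580608000.0 (um^2)
Step 3: sigma (GPa) = 34731680 / 580608000.0 = 5.9819e-02 GPa
Step 4: Convert to MPa (x1000): sigma = 59.8 MPa


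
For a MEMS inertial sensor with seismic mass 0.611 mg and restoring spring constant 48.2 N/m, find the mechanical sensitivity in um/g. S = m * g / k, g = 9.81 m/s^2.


Step 1: Convert mass: m = 0.611 mg = 6.11e-07 kg
Step 2: S = m * g / k = 6.11e-07 * 9.81 / 48.2
Step 3: S = 1.24e-07 m/g
Step 4: Convert to um/g: S = 0.124 um/g


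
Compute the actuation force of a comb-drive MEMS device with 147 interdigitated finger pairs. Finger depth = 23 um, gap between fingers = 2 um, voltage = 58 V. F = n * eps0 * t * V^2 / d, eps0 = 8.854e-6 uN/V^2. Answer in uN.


Step 1: Parameters: n=147, eps0=8.854e-6 uN/V^2, t=23 um, V=58 V, d=2 um
Step 2: V^2 = 3364
Step 3: F = 147 * 8.854e-6 * 23 * 3364 / 2
F = 50.351 uN


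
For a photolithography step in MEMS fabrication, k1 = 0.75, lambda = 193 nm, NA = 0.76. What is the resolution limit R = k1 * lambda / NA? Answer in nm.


Step 1: Identify values: k1 = 0.75, lambda = 193 nm, NA = 0.76
Step 2: R = k1 * lambda / NA
R = 0.75 * 193 / 0.76
R = 190.5 nm


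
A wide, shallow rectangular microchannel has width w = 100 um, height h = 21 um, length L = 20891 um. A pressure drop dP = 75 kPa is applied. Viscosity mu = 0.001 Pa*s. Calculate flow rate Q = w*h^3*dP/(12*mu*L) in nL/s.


Step 1: Convert all dimensions to SI (meters).
w = 100e-6 m, h = 21e-6 m, L = 20891e-6 m, dP = 75e3 Pa
Step 2: Q = w * h^3 * dP / (12 * mu * L)
Q = 100e-6 * (21e-6)^3 * 75e3 / (12 * 0.001 * 20891e-6) = 2.7706309e-10 m^3/s
Step 3: Convert Q from m^3/s to nL/s (1 m^3 = 1e12 nL, so multiply by 1e12).
Q = 277.063 nL/s


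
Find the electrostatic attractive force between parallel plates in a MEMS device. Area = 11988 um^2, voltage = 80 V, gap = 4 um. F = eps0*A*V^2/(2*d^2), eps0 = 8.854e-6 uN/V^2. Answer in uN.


Step 1: Identify parameters.
eps0 = 8.854e-6 uN/V^2, A = 11988 um^2, V = 80 V, d = 4 um
Step 2: Compute V^2 = 80^2 = 6400
Step 3: Compute d^2 = 4^2 = 16
Step 4: F = 0.5 * 8.854e-6 * 11988 * 6400 / 16
F = 21.228 uN


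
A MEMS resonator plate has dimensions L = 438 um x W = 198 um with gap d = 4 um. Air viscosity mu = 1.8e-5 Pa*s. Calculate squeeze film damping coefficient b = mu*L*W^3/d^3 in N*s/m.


Step 1: Convert to SI.
L = 438e-6 m, W = 198e-6 m, d = 4e-6 m
Step 2: W^3 = (198e-6)^3 = 7.76e-12 m^3
Step 3: d^3 = (4e-6)^3 = 6.40e-17 m^3
Step 4: b = 1.8e-5 * 438e-6 * 7.76e-12 / 6.40e-17
b = 9.56e-04 N*s/m


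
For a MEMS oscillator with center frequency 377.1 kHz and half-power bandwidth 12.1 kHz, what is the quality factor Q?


Step 1: Q = f0 / bandwidth
Step 2: Q = 377.1 / 12.1
Q = 31.2


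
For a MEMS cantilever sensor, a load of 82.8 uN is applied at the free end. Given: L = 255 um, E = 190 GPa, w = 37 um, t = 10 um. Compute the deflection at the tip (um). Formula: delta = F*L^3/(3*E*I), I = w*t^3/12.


Step 1: Calculate the second moment of area.
I = w * t^3 / 12 = 37 * 10^3 / 12 = 3083.3333 um^4
Step 2: Convert E to consistent units (1 GPa = 1000 uN/um^2).
E = 190 GPa = 190000 uN/um^2
Step 3: Calculate tip deflection.
delta = F * L^3 / (3 * E * I)
delta = 82.8 * 255^3 / (3 * 190000 * 3083.3333)
delta = 0.7812 um


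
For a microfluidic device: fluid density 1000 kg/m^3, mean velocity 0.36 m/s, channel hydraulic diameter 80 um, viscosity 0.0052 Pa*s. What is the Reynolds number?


Step 1: Convert Dh to meters: Dh = 80e-6 m
Step 2: Re = rho * v * Dh / mu
Re = 1000 * 0.36 * 80e-6 / 0.0052
Re = 5.538


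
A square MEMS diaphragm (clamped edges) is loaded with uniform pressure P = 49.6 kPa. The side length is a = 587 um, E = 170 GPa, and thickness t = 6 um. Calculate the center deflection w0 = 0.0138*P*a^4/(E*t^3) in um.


Step 1: Convert pressure to compatible units (E is in GPa, so P in GPa).
P = 49.6 kPa = 49.6e-6 GPa
Step 2: Compute numerator: 0.0138 * P * a^4.
a^4 = 587^4 = 118727795761
numerator = 0.0138 * 49.6e-6 * 118727795761 = 8.12668e+04
Step 3: Compute denominator: E * t^3 = 170 * 6^3 = 36720
Step 4: w0 = numerator / denominator = 8.12668e+04 / 36720 = 2.2131 um


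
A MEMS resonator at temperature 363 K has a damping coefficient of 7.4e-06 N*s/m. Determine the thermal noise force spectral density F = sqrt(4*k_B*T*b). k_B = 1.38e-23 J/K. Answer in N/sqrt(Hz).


Step 1: Compute 4 * k_B * T * b
= 4 * 1.38e-23 * 363 * 7.4e-06
= 1.4828e-25 N^2/Hz
Step 2: F_noise = sqrt(1.4828e-25)
F_noise = 3.85e-13 N/sqrt(Hz)


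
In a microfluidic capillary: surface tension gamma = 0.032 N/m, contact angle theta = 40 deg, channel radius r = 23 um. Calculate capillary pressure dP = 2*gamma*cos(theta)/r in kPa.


Step 1: cos(40 deg) = 0.766
Step 2: Convert r to m: r = 23e-6 m
Step 3: dP = 2 * 0.032 * 0.766 / 23e-6 = 2131.5 Pa
Step 4: Convert Pa to kPa (divide by 1000).
dP = 2.13 kPa


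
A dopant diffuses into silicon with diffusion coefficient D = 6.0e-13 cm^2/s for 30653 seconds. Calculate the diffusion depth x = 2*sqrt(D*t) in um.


Step 1: Compute D*t = 6.0e-13 * 30653 = 1.83918e-08 cm^2
Step 2: sqrt(D*t) = 1.35616e-04 cm
Step 3: x = 2 * 1.35616e-04 cm = 2.71232e-04 cm
Step 4: Convert to um (1 cm = 1e4 um): x = 2.712 um


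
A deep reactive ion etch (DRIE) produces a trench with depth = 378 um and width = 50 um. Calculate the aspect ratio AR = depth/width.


Step 1: AR = depth / width
Step 2: AR = 378 / 50
AR = 7.6


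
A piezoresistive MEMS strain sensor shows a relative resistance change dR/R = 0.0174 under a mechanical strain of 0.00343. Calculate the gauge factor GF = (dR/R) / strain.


Step 1: Identify values.
dR/R = 0.0174, strain = 0.00343
Step 2: GF = (dR/R) / strain = 0.0174 / 0.00343
GF = 5.1


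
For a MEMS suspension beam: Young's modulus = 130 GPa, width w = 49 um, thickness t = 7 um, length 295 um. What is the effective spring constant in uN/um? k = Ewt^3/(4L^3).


Step 1: Convert E to consistent units (1 GPa = 1000 uN/um^2).
E = 130 GPa = 130000 uN/um^2
Step 2: Compute t^3 = 7^3 = 343
Step 3: Compute L^3 = 295^3 = 25672375
Step 4: k = 130000 * 49 * 343 / (4 * 25672375)
k = 21.2769 uN/um


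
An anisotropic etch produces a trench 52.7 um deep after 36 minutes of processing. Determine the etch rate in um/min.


Step 1: Etch rate = depth / time
Step 2: rate = 52.7 / 36
rate = 1.464 um/min


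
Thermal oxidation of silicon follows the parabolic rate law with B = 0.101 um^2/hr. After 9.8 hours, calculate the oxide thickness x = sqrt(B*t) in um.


Step 1: Compute B*t = 0.101 * 9.8 = 0.9898
Step 2: x = sqrt(0.9898)
x = 0.995 um


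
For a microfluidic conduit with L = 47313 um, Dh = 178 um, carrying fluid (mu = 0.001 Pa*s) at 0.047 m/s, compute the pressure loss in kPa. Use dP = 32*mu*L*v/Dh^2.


Step 1: Convert to SI: L = 47313e-6 m, Dh = 178e-6 m
Step 2: dP = 32 * 0.001 * 47313e-6 * 0.047 / (178e-6)^2
Step 3: dP = 2245.89 Pa
Step 4: Convert to kPa: dP = 2.25 kPa


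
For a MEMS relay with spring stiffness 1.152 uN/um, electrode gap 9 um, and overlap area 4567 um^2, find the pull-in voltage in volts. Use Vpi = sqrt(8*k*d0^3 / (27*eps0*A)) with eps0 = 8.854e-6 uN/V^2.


Step 1: Compute numerator: 8 * k * d0^3 = 8 * 1.152 * 9^3 = 6718.464
Step 2: Compute denominator: 27 * eps0 * A = 27 * 8.854e-6 * 4567 = 1.091778
Step 3: Vpi = sqrt(6718.464 / 1.091778)
Vpi = 78.45 V


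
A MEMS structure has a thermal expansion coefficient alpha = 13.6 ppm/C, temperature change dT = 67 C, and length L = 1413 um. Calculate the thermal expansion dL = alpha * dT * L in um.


Step 1: Convert CTE: alpha = 13.6 ppm/C = 13.6e-6 /C
Step 2: dL = 13.6e-6 * 67 * 1413
dL = 1.2875 um


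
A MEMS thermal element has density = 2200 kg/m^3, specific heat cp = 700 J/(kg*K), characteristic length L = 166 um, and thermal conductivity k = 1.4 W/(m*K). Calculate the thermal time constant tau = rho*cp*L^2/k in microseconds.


Step 1: Convert L to m: L = 166e-6 m
Step 2: L^2 = (166e-6)^2 = 2.7556e-08 m^2
Step 3: tau = 2200 * 700 * 2.7556e-08 / 1.4 = 3.03116e-02 s
Step 4: Convert to microseconds (multiply by 1e6).
tau = 30311.6 us


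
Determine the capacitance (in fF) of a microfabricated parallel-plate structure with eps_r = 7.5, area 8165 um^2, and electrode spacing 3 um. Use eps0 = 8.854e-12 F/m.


Step 1: Convert area to m^2: A = 8165e-12 m^2
Step 2: Convert gap to m: d = 3e-6 m
Step 3: C = eps0 * eps_r * A / d
C = 8.854e-12 * 7.5 * 8165e-12 / 3e-6
Step 4: Convert to fF (multiply by 1e15).
C = 180.73 fF


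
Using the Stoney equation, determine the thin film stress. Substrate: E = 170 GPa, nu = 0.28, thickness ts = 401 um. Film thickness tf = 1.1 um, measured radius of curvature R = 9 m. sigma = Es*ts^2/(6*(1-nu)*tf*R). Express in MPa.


Step 1: Compute numerator: Es * ts^2 = 170 * 401^2 = 27336170 (GPa*um^2)
Step 2: Compute denominator (R in um): 6*(1-nu)*tf*R = 6*0.72*1.1*9e6 = 42768000.0 (um^2)
Step 3: sigma (GPa) = 27336170 / 42768000.0 = 6.39173e-01 GPa
Step 4: Convert to MPa (x1000): sigma = 639.2 MPa


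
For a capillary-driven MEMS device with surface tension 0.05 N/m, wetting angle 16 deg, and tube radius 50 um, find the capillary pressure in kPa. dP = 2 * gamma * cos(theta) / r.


Step 1: cos(16 deg) = 0.9613
Step 2: Convert r to m: r = 50e-6 m
Step 3: dP = 2 * 0.05 * 0.9613 / 50e-6 = 1922.6 Pa
Step 4: Convert Pa to kPa (divide by 1000).
dP = 1.92 kPa


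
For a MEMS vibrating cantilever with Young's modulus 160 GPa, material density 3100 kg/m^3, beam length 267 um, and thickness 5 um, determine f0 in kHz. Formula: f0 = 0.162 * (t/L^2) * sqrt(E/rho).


Step 1: Convert units to SI.
t_SI = 5e-6 m, L_SI = 267e-6 m
Step 2: Calculate sqrt(E/rho).
sqrt(160e9 / 3100) = 7184.21 m/s
Step 3: Compute f0.
f0 = 0.162 * 5e-6 / (267e-6)^2 * 7184.21 = 81628.4 Hz = 81.63 kHz


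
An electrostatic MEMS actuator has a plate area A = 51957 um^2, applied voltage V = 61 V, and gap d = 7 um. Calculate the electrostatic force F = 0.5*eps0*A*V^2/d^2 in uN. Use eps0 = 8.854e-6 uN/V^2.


Step 1: Identify parameters.
eps0 = 8.854e-6 uN/V^2, A = 51957 um^2, V = 61 V, d = 7 um
Step 2: Compute V^2 = 61^2 = 3721
Step 3: Compute d^2 = 7^2 = 49
Step 4: F = 0.5 * 8.854e-6 * 51957 * 3721 / 49
F = 17.467 uN


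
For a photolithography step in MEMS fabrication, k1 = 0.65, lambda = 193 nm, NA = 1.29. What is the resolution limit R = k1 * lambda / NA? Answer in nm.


Step 1: Identify values: k1 = 0.65, lambda = 193 nm, NA = 1.29
Step 2: R = k1 * lambda / NA
R = 0.65 * 193 / 1.29
R = 97.2 nm


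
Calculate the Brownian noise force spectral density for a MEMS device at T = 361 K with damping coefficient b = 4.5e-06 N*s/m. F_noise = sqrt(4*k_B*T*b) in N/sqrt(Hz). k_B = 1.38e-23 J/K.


Step 1: Compute 4 * k_B * T * b
= 4 * 1.38e-23 * 361 * 4.5e-06
= 8.9672e-26 N^2/Hz
Step 2: F_noise = sqrt(8.9672e-26)
F_noise = 2.99e-13 N/sqrt(Hz)


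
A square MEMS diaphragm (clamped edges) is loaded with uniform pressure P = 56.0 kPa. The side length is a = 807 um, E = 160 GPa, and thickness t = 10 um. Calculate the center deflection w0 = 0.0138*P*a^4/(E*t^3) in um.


Step 1: Convert pressure to compatible units (E is in GPa, so P in GPa).
P = 56.0 kPa = 56.0e-6 GPa
Step 2: Compute numerator: 0.0138 * P * a^4.
a^4 = 807^4 = 424125260001
numerator = 0.0138 * 56.0e-6 * 424125260001 = 3.27764e+05
Step 3: Compute denominator: E * t^3 = 160 * 10^3 = 160000
Step 4: w0 = numerator / denominator = 3.27764e+05 / 160000 = 2.0485 um


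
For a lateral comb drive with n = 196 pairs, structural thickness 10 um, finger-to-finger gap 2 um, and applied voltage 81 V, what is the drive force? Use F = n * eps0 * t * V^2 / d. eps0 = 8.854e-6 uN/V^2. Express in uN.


Step 1: Parameters: n=196, eps0=8.854e-6 uN/V^2, t=10 um, V=81 V, d=2 um
Step 2: V^2 = 6561
Step 3: F = 196 * 8.854e-6 * 10 * 6561 / 2
F = 56.929 uN


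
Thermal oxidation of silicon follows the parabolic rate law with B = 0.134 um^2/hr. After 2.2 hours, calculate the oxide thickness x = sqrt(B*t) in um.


Step 1: Compute B*t = 0.134 * 2.2 = 0.2948
Step 2: x = sqrt(0.2948)
x = 0.543 um


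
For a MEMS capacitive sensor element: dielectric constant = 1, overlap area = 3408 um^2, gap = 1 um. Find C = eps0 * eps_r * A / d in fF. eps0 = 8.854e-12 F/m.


Step 1: Convert area to m^2: A = 3408e-12 m^2
Step 2: Convert gap to m: d = 1e-6 m
Step 3: C = eps0 * eps_r * A / d
C = 8.854e-12 * 1 * 3408e-12 / 1e-6
Step 4: Convert to fF (multiply by 1e15).
C = 30.17 fF


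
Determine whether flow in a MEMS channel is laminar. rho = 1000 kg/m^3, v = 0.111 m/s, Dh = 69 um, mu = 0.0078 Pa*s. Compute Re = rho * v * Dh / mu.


Step 1: Convert Dh to meters: Dh = 69e-6 m
Step 2: Re = rho * v * Dh / mu
Re = 1000 * 0.111 * 69e-6 / 0.0078
Re = 0.982
Since Re = 0.982 is below ~2300, the flow is laminar.


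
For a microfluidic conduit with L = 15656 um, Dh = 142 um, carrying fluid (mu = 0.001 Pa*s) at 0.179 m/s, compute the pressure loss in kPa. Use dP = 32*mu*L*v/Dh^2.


Step 1: Convert to SI: L = 15656e-6 m, Dh = 142e-6 m
Step 2: dP = 32 * 0.001 * 15656e-6 * 0.179 / (142e-6)^2
Step 3: dP = 4447.41 Pa
Step 4: Convert to kPa: dP = 4.45 kPa


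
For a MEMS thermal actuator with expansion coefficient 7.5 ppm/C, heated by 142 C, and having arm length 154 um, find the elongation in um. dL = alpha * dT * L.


Step 1: Convert CTE: alpha = 7.5 ppm/C = 7.5e-6 /C
Step 2: dL = 7.5e-6 * 142 * 154
dL = 0.164 um


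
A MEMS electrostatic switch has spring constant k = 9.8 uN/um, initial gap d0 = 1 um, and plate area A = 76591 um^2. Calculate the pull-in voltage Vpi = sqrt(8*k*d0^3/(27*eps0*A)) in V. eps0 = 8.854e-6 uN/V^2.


Step 1: Compute numerator: 8 * k * d0^3 = 8 * 9.8 * 1^3 = 78.4
Step 2: Compute denominator: 27 * eps0 * A = 27 * 8.854e-6 * 76591 = 18.309691
Step 3: Vpi = sqrt(78.4 / 18.309691)
Vpi = 2.07 V


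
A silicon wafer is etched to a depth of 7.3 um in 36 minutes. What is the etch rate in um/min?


Step 1: Etch rate = depth / time
Step 2: rate = 7.3 / 36
rate = 0.203 um/min


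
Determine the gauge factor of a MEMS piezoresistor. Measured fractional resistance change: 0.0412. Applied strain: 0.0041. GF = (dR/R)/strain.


Step 1: Identify values.
dR/R = 0.0412, strain = 0.0041
Step 2: GF = (dR/R) / strain = 0.0412 / 0.0041
GF = 10.0


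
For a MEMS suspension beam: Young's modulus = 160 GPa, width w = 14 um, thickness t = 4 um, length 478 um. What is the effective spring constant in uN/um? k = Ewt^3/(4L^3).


Step 1: Convert E to consistent units (1 GPa = 1000 uN/um^2).
E = 160 GPa = 160000 uN/um^2
Step 2: Compute t^3 = 4^3 = 64
Step 3: Compute L^3 = 478^3 = 109215352
Step 4: k = 160000 * 14 * 64 / (4 * 109215352)
k = 0.3282 uN/um


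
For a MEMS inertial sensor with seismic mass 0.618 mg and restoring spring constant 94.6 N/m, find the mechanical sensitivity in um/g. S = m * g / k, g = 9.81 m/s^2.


Step 1: Convert mass: m = 0.618 mg = 6.18e-07 kg
Step 2: S = m * g / k = 6.18e-07 * 9.81 / 94.6
Step 3: S = 6.41e-08 m/g
Step 4: Convert to um/g: S = 0.064 um/g


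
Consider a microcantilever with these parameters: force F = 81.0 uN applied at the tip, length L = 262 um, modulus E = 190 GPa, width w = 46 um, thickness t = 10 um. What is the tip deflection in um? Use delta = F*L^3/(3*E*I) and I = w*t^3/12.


Step 1: Calculate the second moment of area.
I = w * t^3 / 12 = 46 * 10^3 / 12 = 3833.3333 um^4
Step 2: Convert E to consistent units (1 GPa = 1000 uN/um^2).
E = 190 GPa = 190000 uN/um^2
Step 3: Calculate tip deflection.
delta = F * L^3 / (3 * E * I)
delta = 81.0 * 262^3 / (3 * 190000 * 3833.3333)
delta = 0.6667 um


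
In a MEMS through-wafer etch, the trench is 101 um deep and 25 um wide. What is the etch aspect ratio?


Step 1: AR = depth / width
Step 2: AR = 101 / 25
AR = 4.0


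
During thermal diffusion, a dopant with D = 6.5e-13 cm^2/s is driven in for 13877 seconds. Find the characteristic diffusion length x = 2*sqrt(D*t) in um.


Step 1: Compute D*t = 6.5e-13 * 13877 = 9.02005e-09 cm^2
Step 2: sqrt(D*t) = 9.49739e-05 cm
Step 3: x = 2 * 9.49739e-05 cm = 1.899478e-04 cm
Step 4: Convert to um (1 cm = 1e4 um): x = 1.899 um


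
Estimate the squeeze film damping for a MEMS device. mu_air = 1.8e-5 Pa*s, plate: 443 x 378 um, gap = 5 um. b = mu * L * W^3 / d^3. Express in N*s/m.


Step 1: Convert to SI.
L = 443e-6 m, W = 378e-6 m, d = 5e-6 m
Step 2: W^3 = (378e-6)^3 = 5.40e-11 m^3
Step 3: d^3 = (5e-6)^3 = 1.25e-16 m^3
Step 4: b = 1.8e-5 * 443e-6 * 5.40e-11 / 1.25e-16
b = 3.45e-03 N*s/m


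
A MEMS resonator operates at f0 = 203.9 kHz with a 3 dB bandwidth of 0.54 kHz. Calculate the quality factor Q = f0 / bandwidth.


Step 1: Q = f0 / bandwidth
Step 2: Q = 203.9 / 0.54
Q = 377.6


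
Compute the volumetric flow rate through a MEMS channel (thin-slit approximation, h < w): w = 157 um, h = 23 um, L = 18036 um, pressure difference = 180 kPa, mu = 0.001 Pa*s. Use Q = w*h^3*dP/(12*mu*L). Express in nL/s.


Step 1: Convert all dimensions to SI (meters).
w = 157e-6 m, h = 23e-6 m, L = 18036e-6 m, dP = 180e3 Pa
Step 2: Q = w * h^3 * dP / (12 * mu * L)
Q = 157e-6 * (23e-6)^3 * 180e3 / (12 * 0.001 * 18036e-6) = 1.58867182e-09 m^3/s
Step 3: Convert Q from m^3/s to nL/s (1 m^3 = 1e12 nL, so multiply by 1e12).
Q = 1588.672 nL/s
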